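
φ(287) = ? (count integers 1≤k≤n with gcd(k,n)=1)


Factor n: 287 = 7 × 41
φ(n) = n · ∏(1 - 1/p) over distinct primes p | n
φ(287) = 287 · (1 - 1/7) · (1 - 1/41) = 240

φ(287) = 240


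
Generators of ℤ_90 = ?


g generates ℤ_n iff gcd(g,n) = 1
Prime factors of 90: 2, 3, 5
Generators are g ∈ {1,...,89} not divisible by any of these primes.
Generators: {1, 7, 11, 13, 17, 19, 23, 29, 31, 37, 41, 43, 47, 49, 53, 59, 61, 67, 71, 73, 77, 79, 83, 89}
Number of generators = φ(90) = 24

Generators of ℤ_90 = {1, 7, 11, 13, 17, 19, 23, 29, 31, 37, 41, 43, 47, 49, 53, 59, 61, 67, 71, 73, 77, 79, 83, 89}


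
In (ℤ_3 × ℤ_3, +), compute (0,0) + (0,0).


Operation: componentwise addition mod (3, 3)
(0,0) + (0,0) = ((a₁+b₁) mod 3, (a₂+b₂) mod 3) with a = (0,0), b = (0,0)

(0,0) + (0,0) = (0,0)


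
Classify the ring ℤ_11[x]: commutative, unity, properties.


ℤ_11 is a field (n prime), so ℤ_11[x] is a commutative integral domain with unity
Commutative: Yes
Integral domain: Yes
Has unity: Yes

ℤ_11[x]: Commutative=Yes, Unity=Yes


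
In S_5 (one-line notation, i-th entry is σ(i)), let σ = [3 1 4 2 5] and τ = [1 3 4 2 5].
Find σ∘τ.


σ∘τ: apply τ first, then σ
1 →τ 1 →σ 3
2 →τ 3 →σ 4
3 →τ 4 →σ 2
4 →τ 2 →σ 1
5 →τ 5 →σ 5

σ∘τ = [3 4 2 1 5]


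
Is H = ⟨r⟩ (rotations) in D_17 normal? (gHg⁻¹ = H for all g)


H = ⟨r⟩ (rotations) in D_17
The rotation subgroup ⟨r⟩ has index 2 in D_17, so it is normal

Yes, normal subgroup


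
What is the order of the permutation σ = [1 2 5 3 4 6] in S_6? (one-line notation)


Cycle decomposition: (3 5 4)
Cycle lengths: 3
Order = lcm(3) = 3

ord(σ) = 3


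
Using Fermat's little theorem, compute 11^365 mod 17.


Fermat's little theorem: if p is prime and gcd(a,p)=1, then a^(p-1) ≡ 1 (mod p)
p = 17 is prime, gcd(11,17) = 1
Reduce exponent: 365 mod 16 = 13
So 11^365 ≡ 11^13 (mod 17)
11^13 mod 17 = 7

11^365 ≡ 7 (mod 17)


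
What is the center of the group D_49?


Z(G) = {g ∈ G | gx = xg for all x ∈ G}
For odd n, Z(D_n) = {e}: no nontrivial rotation commutes with all reflections

Z(D_49) = {e}


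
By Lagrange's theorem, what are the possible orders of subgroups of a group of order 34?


Lagrange's theorem: |H| divides |G|
|G| = 34
Divisors of 34: 1, 2, 17, 34

Possible subgroup orders: {1, 2, 17, 34}


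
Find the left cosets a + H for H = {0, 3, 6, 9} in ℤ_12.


H = {0, 3, 6, 9}, |H| = 4
Number of cosets = |G|/|H| = 12/4 = 3
0 + H = {0, 3, 6, 9}
1 + H = {1, 4, 7, 10}
2 + H = {2, 5, 8, 11}

Cosets: 0+H={0,3,6,9}; 1+H={1,4,7,10}; 2+H={2,5,8,11}


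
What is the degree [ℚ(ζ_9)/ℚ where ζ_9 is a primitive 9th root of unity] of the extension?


[ℚ(ζ_n):ℚ] = deg Φ_n(x) = φ(n). Here φ(9) = 6

[ℚ(ζ_9)/ℚ where ζ_9 is a primitive 9th root of unity] = 6


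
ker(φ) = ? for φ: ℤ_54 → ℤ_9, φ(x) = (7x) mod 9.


Kernel = preimage of identity
ker(φ) = {x ∈ ℤ_54 : 7x ≡ 0 (mod 9)}. Since 9 | 54, φ is well-defined. The kernel is the cyclic subgroup ⟨9⟩ of ℤ_54 (order 6), i.e. {0, 9, 18, 27, 36, 45}

ker(φ) = {0, 9, 18, 27, 36, 45}


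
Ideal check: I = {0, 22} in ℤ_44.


Check ideal conditions for I = {0, 22} in ℤ_44:
(1) I is an additive subgroup? Yes
(2) For r ∈ ℤ_44 and a ∈ I: r·a ∈ I? Yes

Yes, I is an ideal of ℤ_44


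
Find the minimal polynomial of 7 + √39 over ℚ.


Let α = 7 + √39. Then α - 7 = √39, so (α - 7)² = 39, giving α² - 14α + 10 = 0. Degree 2 and α ∉ ℚ, so this is the minimal polynomial.

Minimal polynomial: x² - 14x + 10


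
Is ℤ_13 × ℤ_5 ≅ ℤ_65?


Comparing ℤ_13 × ℤ_5 and ℤ_65:
gcd(13,5) = 1, so ℤ_13 × ℤ_5 ≅ ℤ_65 (CRT)

Yes, ℤ_13 × ℤ_5 ≅ ℤ_65


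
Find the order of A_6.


|A_n| = n!/2 (even permutations)
|A_6| = 6!/2 = 720/2 = 360

|A_6| = 360


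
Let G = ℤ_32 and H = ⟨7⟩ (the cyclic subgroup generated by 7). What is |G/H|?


|⟨7⟩| = n / gcd(7, 32) = 32 / 1 = 32
H is normal (ℤ_32 is abelian).
|G/H| = |G| / |H| = 32 / 32 = 1

|G/H| = 1


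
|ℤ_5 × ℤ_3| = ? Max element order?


|ℤ_5 × ℤ_3| = 5 × 3 = 15
Max element order = lcm(5,3) = 15
Cyclic? Yes (gcd=1)

|ℤ_5×ℤ_3| = 15, max element order = 15


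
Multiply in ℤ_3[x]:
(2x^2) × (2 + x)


Expand and collect like terms; reduce coefficients mod 3:
x^0: 0·2 = 0 ≡ 0 (mod 3)
x^1: 0·1 + 0·2 = 0 ≡ 0 (mod 3)
x^2: 0·1 + 2·2 = 4 ≡ 1 (mod 3)
x^3: 2·1 = 2 ≡ 2 (mod 3)
Result: x^2 + 2x^3

f · g = x^2 + 2x^3


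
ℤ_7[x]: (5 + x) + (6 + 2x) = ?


Add coefficients mod 7:
x^0: 5 + 6 = 4 (mod 7)
x^1: 1 + 2 = 3 (mod 7)
Result: 4 + 3x

f + g = 4 + 3x


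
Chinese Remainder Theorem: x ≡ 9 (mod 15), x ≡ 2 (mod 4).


m₁ = 15, m₂ = 4, gcd = 1, so CRT applies. M = m₁·m₂ = 60
Let M₁ = M/m₁ = 4, M₂ = M/m₂ = 15
Find y₁ ≡ M₁⁻¹ (mod m₁): 4⁻¹ ≡ 4 (mod 15)
Find y₂ ≡ M₂⁻¹ (mod m₂): 15⁻¹ ≡ 3 (mod 4)
x = a₁·M₁·y₁ + a₂·M₂·y₂ = 9·4·4 + 2·15·3 = 234
Reduce mod 60: x ≡ 54
Check: 54 mod 15 = 9 ✓, 54 mod 4 = 2 ✓

x ≡ 54 (mod 60)


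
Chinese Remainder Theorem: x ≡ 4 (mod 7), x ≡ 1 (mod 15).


m₁ = 7, m₂ = 15, gcd = 1, so CRT applies. M = m₁·m₂ = 105
Let M₁ = M/m₁ = 15, M₂ = M/m₂ = 7
Find y₁ ≡ M₁⁻¹ (mod m₁): 15⁻¹ ≡ 1 (mod 7)
Find y₂ ≡ M₂⁻¹ (mod m₂): 7⁻¹ ≡ 13 (mod 15)
x = a₁·M₁·y₁ + a₂·M₂·y₂ = 4·15·1 + 1·7·13 = 151
Reduce mod 105: x ≡ 46
Check: 46 mod 7 = 4 ✓, 46 mod 15 = 1 ✓

x ≡ 46 (mod 105)


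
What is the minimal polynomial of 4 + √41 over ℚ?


Let α = 4 + √41. Then α - 4 = √41, so (α - 4)² = 41, giving α² - 8α - 25 = 0. Degree 2 and α ∉ ℚ, so this is the minimal polynomial.

Minimal polynomial: x² - 8x - 25


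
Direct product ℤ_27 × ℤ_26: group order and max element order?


|ℤ_27 × ℤ_26| = 27 × 26 = 702
Max element order = lcm(27,26) = 702
Cyclic? Yes (gcd=1)

|ℤ_27×ℤ_26| = 702, max element order = 702


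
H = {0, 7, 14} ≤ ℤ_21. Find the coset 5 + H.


5 + H = {5 + h (mod 21) : h ∈ H}
5+0=5, 5+7=12, 5+14=19

5 + H = {5, 12, 19}


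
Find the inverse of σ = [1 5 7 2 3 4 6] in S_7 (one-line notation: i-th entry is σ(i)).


To find σ⁻¹, swap domain and range:
σ(1) = 1 → σ⁻¹(1) = 1
σ(2) = 5 → σ⁻¹(5) = 2
σ(3) = 7 → σ⁻¹(7) = 3
σ(4) = 2 → σ⁻¹(2) = 4
σ(5) = 3 → σ⁻¹(3) = 5
σ(6) = 4 → σ⁻¹(4) = 6
σ(7) = 6 → σ⁻¹(6) = 7

σ⁻¹ = [1 4 5 6 2 7 3]


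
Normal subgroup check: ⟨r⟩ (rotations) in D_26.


H = ⟨r⟩ (rotations) in D_26
The rotation subgroup ⟨r⟩ has index 2 in D_26, so it is normal

Yes, normal subgroup


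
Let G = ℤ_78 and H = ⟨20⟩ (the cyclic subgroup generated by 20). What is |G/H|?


|⟨20⟩| = n / gcd(20, 78) = 78 / 2 = 39
H is normal (ℤ_78 is abelian).
|G/H| = |G| / |H| = 78 / 39 = 2

|G/H| = 2


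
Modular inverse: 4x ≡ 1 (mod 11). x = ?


Use the extended Euclidean algorithm to write 1 = 4·s + 11·t; then s mod 11 is the inverse.
Euclidean algorithm:
  4 = 0·11 + 4
  11 = 2·4 + 3
  4 = 1·3 + 1
  3 = 3·1 + 0
gcd(4,11) = 1
Back-substitution gives: 4·(3) + 11·(-1) = 1
So 4⁻¹ ≡ 3 ≡ 3 (mod 11)
Check: 4 × 3 = 12 ≡ 1 (mod 11) ✓

4⁻¹ ≡ 3 (mod 11)


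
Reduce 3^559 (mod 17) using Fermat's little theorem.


Fermat's little theorem: if p is prime and gcd(a,p)=1, then a^(p-1) ≡ 1 (mod p)
p = 17 is prime, gcd(3,17) = 1
Reduce exponent: 559 mod 16 = 15
So 3^559 ≡ 3^15 (mod 17)
3^15 mod 17 = 6

3^559 ≡ 6 (mod 17)


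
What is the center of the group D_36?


Z(G) = {g ∈ G | gx = xg for all x ∈ G}
For even n, Z(D_n) = {e, r^(n/2)}: the 180° rotation r^18 commutes with every reflection and rotation

Z(D_36) = {e, r^18}


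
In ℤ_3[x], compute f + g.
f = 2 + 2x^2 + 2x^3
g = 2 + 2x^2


Add coefficients mod 3:
x^0: 2 + 2 = 1 (mod 3)
x^1: 0 + 0 = 0 (mod 3)
x^2: 2 + 2 = 1 (mod 3)
x^3: 2 + 0 = 2 (mod 3)
Result: 1 + x^2 + 2x^3

f + g = 1 + x^2 + 2x^3


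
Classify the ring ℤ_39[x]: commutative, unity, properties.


ℤ_39 has zero divisors (3·13 ≡ 0), and these lift to constant zero divisors in ℤ_39[x]; so not an integral domain
Commutative: Yes
Integral domain: No
Has unity: Yes

ℤ_39[x]: Commutative=Yes, Unity=Yes


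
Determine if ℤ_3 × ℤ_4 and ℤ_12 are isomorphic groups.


Comparing ℤ_3 × ℤ_4 and ℤ_12:
gcd(3,4) = 1, so ℤ_3 × ℤ_4 ≅ ℤ_12 (CRT)

Yes, ℤ_3 × ℤ_4 ≅ ℤ_12


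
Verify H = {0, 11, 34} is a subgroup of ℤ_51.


Subgroup test for H = {0, 11, 34} in (ℤ_51, +):
(1) 0 ∈ H? Yes
(2) Closure: for all a,b ∈ H, (a+b) mod 51 ∈ H? No  [counterexample: 11 + 11 = 22 ∉ H]
(3) Inverses: for all a ∈ H, -a mod 51 ∈ H? No

No, H is not a subgroup of ℤ_51


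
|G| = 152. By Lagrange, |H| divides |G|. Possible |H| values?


Lagrange's theorem: |H| divides |G|
|G| = 152
Divisors of 152: 1, 2, 4, 8, 19, 38, 76, 152

Possible subgroup orders: {1, 2, 4, 8, 19, 38, 76, 152}


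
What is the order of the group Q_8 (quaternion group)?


Q_8 = {±1, ±i, ±j, ±k}
|Q_8| = 8

|Q_8 (quaternion group)| = 8


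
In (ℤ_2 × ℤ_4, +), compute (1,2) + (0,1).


Operation: componentwise addition mod (2, 4)
(1,2) + (0,1) = ((a₁+b₁) mod 2, (a₂+b₂) mod 4) with a = (1,2), b = (0,1)

(1,2) + (0,1) = (1,3)


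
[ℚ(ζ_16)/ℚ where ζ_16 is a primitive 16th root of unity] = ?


[ℚ(ζ_n):ℚ] = deg Φ_n(x) = φ(n). Here φ(16) = 8

[ℚ(ζ_16)/ℚ where ζ_16 is a primitive 16th root of unity] = 8


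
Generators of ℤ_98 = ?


g generates ℤ_n iff gcd(g,n) = 1
Prime factors of 98: 2, 7
Generators are g ∈ {1,...,97} not divisible by any of these primes.
Generators: {1, 3, 5, 9, 11, 13, 15, 17, 19, 23, 25, 27, 29, 31, 33, 37, 39, 41, 43, 45, 47, 51, 53, 55, 57, 59, 61, 65, 67, 69, 71, 73, 75, 79, 81, 83, 85, 87, 89, 93, 95, 97}
Number of generators = φ(98) = 42

Generators of ℤ_98 = {1, 3, 5, 9, 11, 13, 15, 17, 19, 23, 25, 27, 29, 31, 33, 37, 39, 41, 43, 45, 47, 51, 53, 55, 57, 59, 61, 65, 67, 69, 71, 73, 75, 79, 81, 83, 85, 87, 89, 93, 95, 97}


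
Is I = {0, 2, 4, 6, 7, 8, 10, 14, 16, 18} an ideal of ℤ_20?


Check ideal conditions for I = {0, 2, 4, 6, 7, 8, 10, 14, 16, 18} in ℤ_20:
(1) I is an additive subgroup? No
(2) For r ∈ ℤ_20 and a ∈ I: r·a ∈ I? No  [counterexample: r=2, a=6, r·a mod 20 = 12 ∉ I]

No, I is not an ideal of ℤ_20


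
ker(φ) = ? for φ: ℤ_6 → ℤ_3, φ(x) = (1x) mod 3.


Kernel = preimage of identity
ker(φ) = {x ∈ ℤ_6 : 1x ≡ 0 (mod 3)}. Since 3 | 6, φ is well-defined. The kernel is the cyclic subgroup ⟨3⟩ of ℤ_6 (order 2), i.e. {0, 3}

ker(φ) = {0, 3}


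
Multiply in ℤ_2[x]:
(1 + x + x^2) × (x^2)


Expand and collect like terms; reduce coefficients mod 2:
x^0: 1·0 = 0 ≡ 0 (mod 2)
x^1: 1·0 + 1·0 = 0 ≡ 0 (mod 2)
x^2: 1·1 + 1·0 + 1·0 = 1 ≡ 1 (mod 2)
x^3: 1·1 + 1·0 = 1 ≡ 1 (mod 2)
x^4: 1·1 = 1 ≡ 1 (mod 2)
Result: x^2 + x^3 + x^4

f · g = x^2 + x^3 + x^4


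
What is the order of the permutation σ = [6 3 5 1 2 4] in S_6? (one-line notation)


Cycle decomposition: (1 6 4) (2 3 5)
Cycle lengths: 3, 3
Order = lcm(3, 3) = 3

ord(σ) = 3


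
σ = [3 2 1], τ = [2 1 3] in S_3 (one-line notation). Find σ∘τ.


σ∘τ: apply τ first, then σ
1 →τ 2 →σ 2
2 →τ 1 →σ 3
3 →τ 3 →σ 1

σ∘τ = [2 3 1]


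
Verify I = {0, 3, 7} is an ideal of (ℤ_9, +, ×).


Check ideal conditions for I = {0, 3, 7} in ℤ_9:
(1) I is an additive subgroup? No
(2) For r ∈ ℤ_9 and a ∈ I: r·a ∈ I? No  [counterexample: r=2, a=3, r·a mod 9 = 6 ∉ I]

No, I is not an ideal of ℤ_9


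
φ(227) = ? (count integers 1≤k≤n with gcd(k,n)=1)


Factor n: 227 = 227
φ(n) = n · ∏(1 - 1/p) over distinct primes p | n
φ(227) = 227 · (1 - 1/227) = 226

φ(227) = 226


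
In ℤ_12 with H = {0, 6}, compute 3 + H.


3 + H = {3 + h (mod 12) : h ∈ H}
3+0=3, 3+6=9

3 + H = {3, 9}


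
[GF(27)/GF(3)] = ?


GF(27) = GF(3^3), so the extension degree is 3

[GF(27)/GF(3)] = 3


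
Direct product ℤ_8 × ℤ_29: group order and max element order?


|ℤ_8 × ℤ_29| = 8 × 29 = 232
Max element order = lcm(8,29) = 232
Cyclic? Yes (gcd=1)

|ℤ_8×ℤ_29| = 232, max element order = 232


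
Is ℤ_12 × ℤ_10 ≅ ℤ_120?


Comparing ℤ_12 × ℤ_10 and ℤ_120:
gcd(12,10) = 2 ≠ 1. Max element order in ℤ_12×ℤ_10 is lcm(12,10) = 60 < 120, so it has no element of order 120

No, ℤ_12 × ℤ_10 ≇ ℤ_120


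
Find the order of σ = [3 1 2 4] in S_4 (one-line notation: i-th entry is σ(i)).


Cycle decomposition: (1 3 2)
Cycle lengths: 3
Order = lcm(3) = 3

ord(σ) = 3


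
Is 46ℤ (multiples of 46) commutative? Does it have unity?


46ℤ is a commutative ring under +,× but has no multiplicative identity (1 ∉ 46ℤ); it has no zero divisors, but without unity it is not an integral domain
Commutative: Yes
Integral domain: No
Has unity: No

46ℤ (multiples of 46): Commutative=Yes, Unity=No


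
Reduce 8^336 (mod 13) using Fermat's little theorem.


Fermat's little theorem: if p is prime and gcd(a,p)=1, then a^(p-1) ≡ 1 (mod p)
p = 13 is prime, gcd(8,13) = 1
Reduce exponent: 336 mod 12 = 0
So 8^336 ≡ 8^0 (mod 13)
8^0 = 1

8^336 ≡ 1 (mod 13)


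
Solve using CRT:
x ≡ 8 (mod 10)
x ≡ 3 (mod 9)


m₁ = 10, m₂ = 9, gcd = 1, so CRT applies. M = m₁·m₂ = 90
Let M₁ = M/m₁ = 9, M₂ = M/m₂ = 10
Find y₁ ≡ M₁⁻¹ (mod m₁): 9⁻¹ ≡ 9 (mod 10)
Find y₂ ≡ M₂⁻¹ (mod m₂): 10⁻¹ ≡ 1 (mod 9)
x = a₁·M₁·y₁ + a₂·M₂·y₂ = 8·9·9 + 3·10·1 = 678
Reduce mod 90: x ≡ 48
Check: 48 mod 10 = 8 ✓, 48 mod 9 = 3 ✓

x ≡ 48 (mod 90)


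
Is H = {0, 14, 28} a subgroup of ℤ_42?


Subgroup test for H = {0, 14, 28} in (ℤ_42, +):
(1) 0 ∈ H? Yes
(2) Closure: for all a,b ∈ H, (a+b) mod 42 ∈ H? Yes
(3) Inverses: for all a ∈ H, -a mod 42 ∈ H? Yes

Yes, H is a subgroup of ℤ_42


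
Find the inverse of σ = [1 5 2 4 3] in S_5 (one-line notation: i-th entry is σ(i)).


To find σ⁻¹, swap domain and range:
σ(1) = 1 → σ⁻¹(1) = 1
σ(2) = 5 → σ⁻¹(5) = 2
σ(3) = 2 → σ⁻¹(2) = 3
σ(4) = 4 → σ⁻¹(4) = 4
σ(5) = 3 → σ⁻¹(3) = 5

σ⁻¹ = [1 3 5 4 2]


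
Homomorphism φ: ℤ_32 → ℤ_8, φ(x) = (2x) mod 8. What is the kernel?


Kernel = preimage of identity
ker(φ) = {x ∈ ℤ_32 : 2x ≡ 0 (mod 8)}. Since 8 | 32, φ is well-defined. The kernel is the cyclic subgroup ⟨4⟩ of ℤ_32 (order 8), i.e. {0, 4, 8, 12, 16, 20, 24, 28}

ker(φ) = {0, 4, 8, 12, 16, 20, 24, 28}


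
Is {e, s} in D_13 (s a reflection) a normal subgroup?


H = {e, s} in D_13 (s a reflection)
r·s·r⁻¹ = sr⁻² ≠ s for n ≥ 3, so {e, s} is not closed under conjugation

No, not a normal subgroup


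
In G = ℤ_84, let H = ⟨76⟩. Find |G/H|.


|⟨76⟩| = n / gcd(76, 84) = 84 / 4 = 21
H is normal (ℤ_84 is abelian).
|G/H| = |G| / |H| = 84 / 21 = 4

|G/H| = 4


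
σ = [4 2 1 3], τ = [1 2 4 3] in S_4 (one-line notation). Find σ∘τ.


σ∘τ: apply τ first, then σ
1 →τ 1 →σ 4
2 →τ 2 →σ 2
3 →τ 4 →σ 3
4 →τ 3 →σ 1

σ∘τ = [4 2 3 1]


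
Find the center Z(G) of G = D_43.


Z(G) = {g ∈ G | gx = xg for all x ∈ G}
For odd n, Z(D_n) = {e}: no nontrivial rotation commutes with all reflections

Z(D_43) = {e}


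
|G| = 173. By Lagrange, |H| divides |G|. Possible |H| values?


Lagrange's theorem: |H| divides |G|
|G| = 173
Divisors of 173: 1, 173

Possible subgroup orders: {1, 173}


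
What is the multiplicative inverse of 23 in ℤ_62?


Use the extended Euclidean algorithm to write 1 = 23·s + 62·t; then s mod 62 is the inverse.
Euclidean algorithm:
  23 = 0·62 + 23
  62 = 2·23 + 16
  23 = 1·16 + 7
  16 = 2·7 + 2
  7 = 3·2 + 1
  2 = 2·1 + 0
gcd(23,62) = 1
Back-substitution gives: 23·(27) + 62·(-10) = 1
So 23⁻¹ ≡ 27 ≡ 27 (mod 62)
Check: 23 × 27 = 621 ≡ 1 (mod 62) ✓

23⁻¹ ≡ 27 (mod 62)


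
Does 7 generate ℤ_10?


g generates ℤ_n iff gcd(g, n) = 1
gcd(7, 10) = 1
Since gcd = 1, 7 is a generator.

Yes, 7 generates ℤ_10


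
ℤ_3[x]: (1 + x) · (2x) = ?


Expand and collect like terms; reduce coefficients mod 3:
x^0: 1·0 = 0 ≡ 0 (mod 3)
x^1: 1·2 + 1·0 = 2 ≡ 2 (mod 3)
x^2: 1·2 = 2 ≡ 2 (mod 3)
Result: 2x + 2x^2

f · g = 2x + 2x^2


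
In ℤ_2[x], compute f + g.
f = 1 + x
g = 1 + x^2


Add coefficients mod 2:
x^0: 1 + 1 = 0 (mod 2)
x^1: 1 + 0 = 1 (mod 2)
x^2: 0 + 1 = 1 (mod 2)
Result: x + x^2

f + g = x + x^2


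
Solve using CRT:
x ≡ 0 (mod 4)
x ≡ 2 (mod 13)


m₁ = 4, m₂ = 13, gcd = 1, so CRT applies. M = m₁·m₂ = 52
Let M₁ = M/m₁ = 13, M₂ = M/m₂ = 4
Find y₁ ≡ M₁⁻¹ (mod m₁): 13⁻¹ ≡ 1 (mod 4)
Find y₂ ≡ M₂⁻¹ (mod m₂): 4⁻¹ ≡ 10 (mod 13)
x = a₁·M₁·y₁ + a₂·M₂·y₂ = 0·13·1 + 2·4·10 = 80
Reduce mod 52: x ≡ 28
Check: 28 mod 4 = 0 ✓, 28 mod 13 = 2 ✓

x ≡ 28 (mod 52)


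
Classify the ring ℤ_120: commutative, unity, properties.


ℤ_120 is a commutative ring with unity 1; 120 = 2×60 is composite, so 2·60 ≡ 0 gives zero divisors (not an integral domain)
Commutative: Yes
Integral domain: No
Has unity: Yes

ℤ_120: Commutative=Yes, Unity=Yes


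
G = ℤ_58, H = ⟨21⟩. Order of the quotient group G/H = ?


|⟨21⟩| = n / gcd(21, 58) = 58 / 1 = 58
H is normal (ℤ_58 is abelian).
|G/H| = |G| / |H| = 58 / 58 = 1

|G/H| = 1


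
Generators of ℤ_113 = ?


g generates ℤ_n iff gcd(g,n) = 1
Prime factors of 113: 113
Generators are g ∈ {1,...,112} not divisible by any of these primes.
Generators: {1, 2, 3, 4, 5, 6, 7, 8, 9, 10, 11, 12, 13, 14, 15, 16, 17, 18, 19, 20, 21, 22, 23, 24, 25, 26, 27, 28, 29, 30, 31, 32, 33, 34, 35, 36, 37, 38, 39, 40, 41, 42, 43, 44, 45, 46, 47, 48, 49, 50, 51, 52, 53, 54, 55, 56, 57, 58, 59, 60, 61, 62, 63, 64, 65, 66, 67, 68, 69, 70, 71, 72, 73, 74, 75, 76, 77, 78, 79, 80, 81, 82, 83, 84, 85, 86, 87, 88, 89, 90, 91, 92, 93, 94, 95, 96, 97, 98, 99, 100, 101, 102, 103, 104, 105, 106, 107, 108, 109, 110, 111, 112}
Number of generators = φ(113) = 112

Generators of ℤ_113 = {1, 2, 3, 4, 5, 6, 7, 8, 9, 10, 11, 12, 13, 14, 15, 16, 17, 18, 19, 20, 21, 22, 23, 24, 25, 26, 27, 28, 29, 30, 31, 32, 33, 34, 35, 36, 37, 38, 39, 40, 41, 42, 43, 44, 45, 46, 47, 48, 49, 50, 51, 52, 53, 54, 55, 56, 57, 58, 59, 60, 61, 62, 63, 64, 65, 66, 67, 68, 69, 70, 71, 72, 73, 74, 75, 76, 77, 78, 79, 80, 81, 82, 83, 84, 85, 86, 87, 88, 89, 90, 91, 92, 93, 94, 95, 96, 97, 98, 99, 100, 101, 102, 103, 104, 105, 106, 107, 108, 109, 110, 111, 112}


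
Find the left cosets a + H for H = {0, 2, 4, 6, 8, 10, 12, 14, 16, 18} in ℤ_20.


H = {0, 2, 4, 6, 8, 10, 12, 14, 16, 18}, |H| = 10
Number of cosets = |G|/|H| = 20/10 = 2
0 + H = {0, 2, 4, 6, 8, 10, 12, 14, 16, 18}
1 + H = {1, 3, 5, 7, 9, 11, 13, 15, 17, 19}

Cosets: 0+H={0,2,4,6,8,10,12,14,16,18}; 1+H={1,3,5,7,9,11,13,15,17,19}


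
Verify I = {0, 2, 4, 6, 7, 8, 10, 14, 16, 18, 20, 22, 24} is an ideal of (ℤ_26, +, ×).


Check ideal conditions for I = {0, 2, 4, 6, 7, 8, 10, 14, 16, 18, 20, 22, 24} in ℤ_26:
(1) I is an additive subgroup? No
(2) For r ∈ ℤ_26 and a ∈ I: r·a ∈ I? No  [counterexample: r=2, a=6, r·a mod 26 = 12 ∉ I]

No, I is not an ideal of ℤ_26


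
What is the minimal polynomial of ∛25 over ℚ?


∛25 satisfies x³ - 25 = 0, irreducible over ℚ (no rational root; 25 is not a perfect cube)

Minimal polynomial: x³ - 25


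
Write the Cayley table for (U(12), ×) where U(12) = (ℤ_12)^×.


Elements: {1, 5, 7, 11}
Operation: multiplication mod 12
Entry (a, b) = (a × b) mod 12

Cayley table:
   |  1 |  5 |  7 | 11
 1 |  1 |  5 |  7 | 11
 5 |  5 |  1 | 11 |  7
 7 |  7 | 11 |  1 |  5
11 | 11 |  7 |  5 |  1


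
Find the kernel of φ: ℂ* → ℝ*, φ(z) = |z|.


Kernel = preimage of identity
ker(φ) = {z ∈ ℂ* | |z| = 1} = unit circle S¹

ker(φ) = S¹ (unit circle)


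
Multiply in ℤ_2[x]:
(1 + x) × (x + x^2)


Expand and collect like terms; reduce coefficients mod 2:
x^0: 1·0 = 0 ≡ 0 (mod 2)
x^1: 1·1 + 1·0 = 1 ≡ 1 (mod 2)
x^2: 1·1 + 1·1 = 2 ≡ 0 (mod 2)
x^3: 1·1 = 1 ≡ 1 (mod 2)
Result: x + x^3

f · g = x + x^3


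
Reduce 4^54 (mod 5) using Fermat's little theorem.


Fermat's little theorem: if p is prime and gcd(a,p)=1, then a^(p-1) ≡ 1 (mod p)
p = 5 is prime, gcd(4,5) = 1
Reduce exponent: 54 mod 4 = 2
So 4^54 ≡ 4^2 (mod 5)
4^2 mod 5 = 1

4^54 ≡ 1 (mod 5)


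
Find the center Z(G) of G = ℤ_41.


Z(G) = {g ∈ G | gx = xg for all x ∈ G}
ℤ_41 is abelian, so Z(G) = G

Z(ℤ_41) = ℤ_41


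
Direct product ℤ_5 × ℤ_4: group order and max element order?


|ℤ_5 × ℤ_4| = 5 × 4 = 20
Max element order = lcm(5,4) = 20
Cyclic? Yes (gcd=1)

|ℤ_5×ℤ_4| = 20, max element order = 20


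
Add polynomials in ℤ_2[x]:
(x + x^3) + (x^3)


Add coefficients mod 2:
x^0: 0 + 0 = 0 (mod 2)
x^1: 1 + 0 = 1 (mod 2)
x^2: 0 + 0 = 0 (mod 2)
x^3: 1 + 1 = 0 (mod 2)
Result: x

f + g = x


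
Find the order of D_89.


|D_n| = 2n (n rotations and n reflections)
|D_89| = 2×89 = 178

|D_89| = 178


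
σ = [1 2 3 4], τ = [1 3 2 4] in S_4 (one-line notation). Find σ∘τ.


σ∘τ: apply τ first, then σ
1 →τ 1 →σ 1
2 →τ 3 →σ 3
3 →τ 2 →σ 2
4 →τ 4 →σ 4

σ∘τ = [1 3 2 4]


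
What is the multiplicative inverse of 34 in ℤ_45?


Use the extended Euclidean algorithm to write 1 = 34·s + 45·t; then s mod 45 is the inverse.
Euclidean algorithm:
  34 = 0·45 + 34
  45 = 1·34 + 11
  34 = 3·11 + 1
  11 = 11·1 + 0
gcd(34,45) = 1
Back-substitution gives: 34·(4) + 45·(-3) = 1
So 34⁻¹ ≡ 4 ≡ 4 (mod 45)
Check: 34 × 4 = 136 ≡ 1 (mod 45) ✓

34⁻¹ ≡ 4 (mod 45)


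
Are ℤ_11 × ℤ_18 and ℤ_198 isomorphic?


Comparing ℤ_11 × ℤ_18 and ℤ_198:
gcd(11,18) = 1, so ℤ_11 × ℤ_18 ≅ ℤ_198 (CRT)

Yes, ℤ_11 × ℤ_18 ≅ ℤ_198


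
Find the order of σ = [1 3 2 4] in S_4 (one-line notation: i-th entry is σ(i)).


Cycle decomposition: (2 3)
Cycle lengths: 2
Order = lcm(2) = 2

ord(σ) = 2


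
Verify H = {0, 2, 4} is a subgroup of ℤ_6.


Subgroup test for H = {0, 2, 4} in (ℤ_6, +):
(1) 0 ∈ H? Yes
(2) Closure: for all a,b ∈ H, (a+b) mod 6 ∈ H? Yes
(3) Inverses: for all a ∈ H, -a mod 6 ∈ H? Yes

Yes, H is a subgroup of ℤ_6


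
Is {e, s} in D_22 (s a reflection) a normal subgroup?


H = {e, s} in D_22 (s a reflection)
r·s·r⁻¹ = sr⁻² ≠ s for n ≥ 3, so {e, s} is not closed under conjugation

No, not a normal subgroup


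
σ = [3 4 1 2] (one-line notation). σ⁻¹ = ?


To find σ⁻¹, swap domain and range:
σ(1) = 3 → σ⁻¹(3) = 1
σ(2) = 4 → σ⁻¹(4) = 2
σ(3) = 1 → σ⁻¹(1) = 3
σ(4) = 2 → σ⁻¹(2) = 4

σ⁻¹ = [3 4 1 2]


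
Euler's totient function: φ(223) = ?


Factor n: 223 = 223
φ(n) = n · ∏(1 - 1/p) over distinct primes p | n
φ(223) = 223 · (1 - 1/223) = 222

φ(223) = 222


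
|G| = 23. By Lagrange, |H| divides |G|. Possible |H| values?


Lagrange's theorem: |H| divides |G|
|G| = 23
Divisors of 23: 1, 23

Possible subgroup orders: {1, 23}


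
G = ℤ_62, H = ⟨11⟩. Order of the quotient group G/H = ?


|⟨11⟩| = n / gcd(11, 62) = 62 / 1 = 62
H is normal (ℤ_62 is abelian).
|G/H| = |G| / |H| = 62 / 62 = 1

|G/H| = 1


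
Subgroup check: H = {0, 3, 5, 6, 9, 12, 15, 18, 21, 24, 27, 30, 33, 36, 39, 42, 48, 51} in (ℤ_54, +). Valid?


Subgroup test for H = {0, 3, 5, 6, 9, 12, 15, 18, 21, 24, 27, 30, 33, 36, 39, 42, 48, 51} in (ℤ_54, +):
(1) 0 ∈ H? Yes
(2) Closure: for all a,b ∈ H, (a+b) mod 54 ∈ H? No  [counterexample: 3 + 5 = 8 ∉ H]
(3) Inverses: for all a ∈ H, -a mod 54 ∈ H? No

No, H is not a subgroup of ℤ_54


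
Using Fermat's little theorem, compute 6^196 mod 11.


Fermat's little theorem: if p is prime and gcd(a,p)=1, then a^(p-1) ≡ 1 (mod p)
p = 11 is prime, gcd(6,11) = 1
Reduce exponent: 196 mod 10 = 6
So 6^196 ≡ 6^6 (mod 11)
6^6 mod 11 = 5

6^196 ≡ 5 (mod 11)


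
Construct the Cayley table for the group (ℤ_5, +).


Elements: {0, 1, 2, 3, 4}
Operation: addition mod 5
Entry (a, b) = (a + b) mod 5

Cayley table:
  | 0 | 1 | 2 | 3 | 4
0 | 0 | 1 | 2 | 3 | 4
1 | 1 | 2 | 3 | 4 | 0
2 | 2 | 3 | 4 | 0 | 1
3 | 3 | 4 | 0 | 1 | 2
4 | 4 | 0 | 1 | 2 | 3


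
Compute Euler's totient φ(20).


φ(n) = count of k ∈ {1,...,n} with gcd(k,n)=1
Coprimes to 20: {1, 3, 7, 9, 11, 13, 17, 19}
Count: 8

φ(20) = 8


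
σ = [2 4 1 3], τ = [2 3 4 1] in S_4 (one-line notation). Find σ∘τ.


σ∘τ: apply τ first, then σ
1 →τ 2 →σ 4
2 →τ 3 →σ 1
3 →τ 4 →σ 3
4 →τ 1 →σ 2

σ∘τ = [4 1 3 2]


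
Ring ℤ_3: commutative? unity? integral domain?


ℤ_3 is a commutative ring with unity 1; 3 is prime, so ℤ_3 is a field (hence an integral domain)
Commutative: Yes
Integral domain: Yes
Has unity: Yes

ℤ_3: Commutative=Yes, Unity=Yes


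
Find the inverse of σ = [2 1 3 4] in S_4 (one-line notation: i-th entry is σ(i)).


To find σ⁻¹, swap domain and range:
σ(1) = 2 → σ⁻¹(2) = 1
σ(2) = 1 → σ⁻¹(1) = 2
σ(3) = 3 → σ⁻¹(3) = 3
σ(4) = 4 → σ⁻¹(4) = 4

σ⁻¹ = [2 1 3 4]


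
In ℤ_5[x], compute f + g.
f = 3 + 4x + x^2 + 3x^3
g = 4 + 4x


Add coefficients mod 5:
x^0: 3 + 4 = 2 (mod 5)
x^1: 4 + 4 = 3 (mod 5)
x^2: 1 + 0 = 1 (mod 5)
x^3: 3 + 0 = 3 (mod 5)
Result: 2 + 3x + x^2 + 3x^3

f + g = 2 + 3x + x^2 + 3x^3


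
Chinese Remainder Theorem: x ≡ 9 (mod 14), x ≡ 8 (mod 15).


m₁ = 14, m₂ = 15, gcd = 1, so CRT applies. M = m₁·m₂ = 210
Let M₁ = M/m₁ = 15, M₂ = M/m₂ = 14
Find y₁ ≡ M₁⁻¹ (mod m₁): 15⁻¹ ≡ 1 (mod 14)
Find y₂ ≡ M₂⁻¹ (mod m₂): 14⁻¹ ≡ 14 (mod 15)
x = a₁·M₁·y₁ + a₂·M₂·y₂ = 9·15·1 + 8·14·14 = 1703
Reduce mod 210: x ≡ 23
Check: 23 mod 14 = 9 ✓, 23 mod 15 = 8 ✓

x ≡ 23 (mod 210)


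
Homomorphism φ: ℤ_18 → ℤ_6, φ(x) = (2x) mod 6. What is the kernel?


Kernel = preimage of identity
ker(φ) = {x ∈ ℤ_18 : 2x ≡ 0 (mod 6)}. Since 6 | 18, φ is well-defined. The kernel is the cyclic subgroup ⟨3⟩ of ℤ_18 (order 6), i.e. {0, 3, 6, 9, 12, 15}

ker(φ) = {0, 3, 6, 9, 12, 15}


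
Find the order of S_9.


|S_n| = n! (number of permutations of n symbols)
|S_9| = 9! = 362880

|S_9| = 362880


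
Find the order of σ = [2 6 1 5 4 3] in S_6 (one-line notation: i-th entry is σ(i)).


Cycle decomposition: (1 2 6 3) (4 5)
Cycle lengths: 4, 2
Order = lcm(4, 2) = 4

ord(σ) = 4


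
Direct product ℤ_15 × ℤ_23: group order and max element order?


|ℤ_15 × ℤ_23| = 15 × 23 = 345
Max element order = lcm(15,23) = 345
Cyclic? Yes (gcd=1)

|ℤ_15×ℤ_23| = 345, max element order = 345


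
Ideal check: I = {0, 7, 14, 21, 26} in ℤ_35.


Check ideal conditions for I = {0, 7, 14, 21, 26} in ℤ_35:
(1) I is an additive subgroup? No
(2) For r ∈ ℤ_35 and a ∈ I: r·a ∈ I? No  [counterexample: r=2, a=14, r·a mod 35 = 28 ∉ I]

No, I is not an ideal of ℤ_35


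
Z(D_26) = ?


Z(G) = {g ∈ G | gx = xg for all x ∈ G}
For even n, Z(D_n) = {e, r^(n/2)}: the 180° rotation r^13 commutes with every reflection and rotation

Z(D_26) = {e, r^13}


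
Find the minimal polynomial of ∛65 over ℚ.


∛65 satisfies x³ - 65 = 0, irreducible over ℚ (no rational root; 65 is not a perfect cube)

Minimal polynomial: x³ - 65


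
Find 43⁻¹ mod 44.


Use the extended Euclidean algorithm to write 1 = 43·s + 44·t; then s mod 44 is the inverse.
Euclidean algorithm:
  43 = 0·44 + 43
  44 = 1·43 + 1
  43 = 43·1 + 0
gcd(43,44) = 1
Back-substitution gives: 43·(-1) + 44·(1) = 1
So 43⁻¹ ≡ -1 ≡ 43 (mod 44)
Check: 43 × 43 = 1849 ≡ 1 (mod 44) ✓

43⁻¹ ≡ 43 (mod 44)


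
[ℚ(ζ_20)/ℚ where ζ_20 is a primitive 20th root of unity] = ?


[ℚ(ζ_n):ℚ] = deg Φ_n(x) = φ(n). Here φ(20) = 8

[ℚ(ζ_20)/ℚ where ζ_20 is a primitive 20th root of unity] = 8


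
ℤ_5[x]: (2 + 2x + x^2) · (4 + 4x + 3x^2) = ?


Expand and collect like terms; reduce coefficients mod 5:
x^0: 2·4 = 8 ≡ 3 (mod 5)
x^1: 2·4 + 2·4 = 16 ≡ 1 (mod 5)
x^2: 2·3 + 2·4 + 1·4 = 18 ≡ 3 (mod 5)
x^3: 2·3 + 1·4 = 10 ≡ 0 (mod 5)
x^4: 1·3 = 3 ≡ 3 (mod 5)
Result: 3 + x + 3x^2 + 3x^4

f · g = 3 + x + 3x^2 + 3x^4


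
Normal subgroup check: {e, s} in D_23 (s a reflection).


H = {e, s} in D_23 (s a reflection)
r·s·r⁻¹ = sr⁻² ≠ s for n ≥ 3, so {e, s} is not closed under conjugation

No, not a normal subgroup


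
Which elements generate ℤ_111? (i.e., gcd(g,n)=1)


g generates ℤ_n iff gcd(g,n) = 1
Prime factors of 111: 3, 37
Generators are g ∈ {1,...,110} not divisible by any of these primes.
Generators: {1, 2, 4, 5, 7, 8, 10, 11, 13, 14, 16, 17, 19, 20, 22, 23, 25, 26, 28, 29, 31, 32, 34, 35, 38, 40, 41, 43, 44, 46, 47, 49, 50, 52, 53, 55, 56, 58, 59, 61, 62, 64, 65, 67, 68, 70, 71, 73, 76, 77, 79, 80, 82, 83, 85, 86, 88, 89, 91, 92, 94, 95, 97, 98, 100, 101, 103, 104, 106, 107, 109, 110}
Number of generators = φ(111) = 72

Generators of ℤ_111 = {1, 2, 4, 5, 7, 8, 10, 11, 13, 14, 16, 17, 19, 20, 22, 23, 25, 26, 28, 29, 31, 32, 34, 35, 38, 40, 41, 43, 44, 46, 47, 49, 50, 52, 53, 55, 56, 58, 59, 61, 62, 64, 65, 67, 68, 70, 71, 73, 76, 77, 79, 80, 82, 83, 85, 86, 88, 89, 91, 92, 94, 95, 97, 98, 100, 101, 103, 104, 106, 107, 109, 110}


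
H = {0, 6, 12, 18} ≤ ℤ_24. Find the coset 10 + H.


10 + H = {10 + h (mod 24) : h ∈ H}
10+0=10, 10+6=16, 10+12=22, 10+18=4
10 + H = {4, 10, 16, 22} = 4 + H

10 + H = {4, 10, 16, 22}


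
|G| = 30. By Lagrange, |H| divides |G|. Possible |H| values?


Lagrange's theorem: |H| divides |G|
|G| = 30
Divisors of 30: 1, 2, 3, 5, 6, 10, 15, 30

Possible subgroup orders: {1, 2, 3, 5, 6, 10, 15, 30}


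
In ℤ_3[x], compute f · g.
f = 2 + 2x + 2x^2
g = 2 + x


Expand and collect like terms; reduce coefficients mod 3:
x^0: 2·2 = 4 ≡ 1 (mod 3)
x^1: 2·1 + 2·2 = 6 ≡ 0 (mod 3)
x^2: 2·1 + 2·2 = 6 ≡ 0 (mod 3)
x^3: 2·1 = 2 ≡ 2 (mod 3)
Result: 1 + 2x^3

f · g = 1 + 2x^3


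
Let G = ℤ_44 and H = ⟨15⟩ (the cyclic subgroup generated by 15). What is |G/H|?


|⟨15⟩| = n / gcd(15, 44) = 44 / 1 = 44
H is normal (ℤ_44 is abelian).
|G/H| = |G| / |H| = 44 / 44 = 1

|G/H| = 1


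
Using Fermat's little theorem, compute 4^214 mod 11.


Fermat's little theorem: if p is prime and gcd(a,p)=1, then a^(p-1) ≡ 1 (mod p)
p = 11 is prime, gcd(4,11) = 1
Reduce exponent: 214 mod 10 = 4
So 4^214 ≡ 4^4 (mod 11)
4^4 mod 11 = 3

4^214 ≡ 3 (mod 11)


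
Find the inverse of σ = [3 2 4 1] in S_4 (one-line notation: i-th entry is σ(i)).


To find σ⁻¹, swap domain and range:
σ(1) = 3 → σ⁻¹(3) = 1
σ(2) = 2 → σ⁻¹(2) = 2
σ(3) = 4 → σ⁻¹(4) = 3
σ(4) = 1 → σ⁻¹(1) = 4

σ⁻¹ = [4 2 1 3]


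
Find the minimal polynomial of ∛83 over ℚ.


∛83 satisfies x³ - 83 = 0, irreducible over ℚ (no rational root; 83 is not a perfect cube)

Minimal polynomial: x³ - 83


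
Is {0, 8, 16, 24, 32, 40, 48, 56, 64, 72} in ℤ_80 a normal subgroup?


H = {0, 8, 16, 24, 32, 40, 48, 56, 64, 72} in ℤ_80
ℤ_80 is abelian; every subgroup of an abelian group is normal

Yes, normal subgroup


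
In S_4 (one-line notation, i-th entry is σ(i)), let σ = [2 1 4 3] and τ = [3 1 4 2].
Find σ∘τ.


σ∘τ: apply τ first, then σ
1 →τ 3 →σ 4
2 →τ 1 →σ 2
3 →τ 4 →σ 3
4 →τ 2 →σ 1

σ∘τ = [4 2 3 1]


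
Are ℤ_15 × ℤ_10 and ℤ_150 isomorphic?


Comparing ℤ_15 × ℤ_10 and ℤ_150:
gcd(15,10) = 5 ≠ 1. Max element order in ℤ_15×ℤ_10 is lcm(15,10) = 30 < 150, so it has no element of order 150

No, ℤ_15 × ℤ_10 ≇ ℤ_150


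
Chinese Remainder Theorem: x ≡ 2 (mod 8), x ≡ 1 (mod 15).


m₁ = 8, m₂ = 15, gcd = 1, so CRT applies. M = m₁·m₂ = 120
Let M₁ = M/m₁ = 15, M₂ = M/m₂ = 8
Find y₁ ≡ M₁⁻¹ (mod m₁): 15⁻¹ ≡ 7 (mod 8)
Find y₂ ≡ M₂⁻¹ (mod m₂): 8⁻¹ ≡ 2 (mod 15)
x = a₁·M₁·y₁ + a₂·M₂·y₂ = 2·15·7 + 1·8·2 = 226
Reduce mod 120: x ≡ 106
Check: 106 mod 8 = 2 ✓, 106 mod 15 = 1 ✓

x ≡ 106 (mod 120)


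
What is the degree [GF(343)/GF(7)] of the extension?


GF(343) = GF(7^3), so the extension degree is 3

[GF(343)/GF(7)] = 3


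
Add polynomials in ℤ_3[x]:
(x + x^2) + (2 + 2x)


Add coefficients mod 3:
x^0: 0 + 2 = 2 (mod 3)
x^1: 1 + 2 = 0 (mod 3)
x^2: 1 + 0 = 1 (mod 3)
Result: 2 + x^2

f + g = 2 + x^2


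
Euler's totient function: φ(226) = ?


Factor n: 226 = 2 × 113
φ(n) = n · ∏(1 - 1/p) over distinct primes p | n
φ(226) = 226 · (1 - 1/2) · (1 - 1/113) = 112

φ(226) = 112


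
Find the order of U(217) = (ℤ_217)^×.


U(n) is the group of units mod n; |U(n)| = φ(n)
|U(217)| = φ(217) = 180

|U(217) = (ℤ_217)^×| = 180


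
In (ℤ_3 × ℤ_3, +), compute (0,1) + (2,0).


Operation: componentwise addition mod (3, 3)
(0,1) + (2,0) = ((a₁+b₁) mod 3, (a₂+b₂) mod 3) with a = (0,1), b = (2,0)

(0,1) + (2,0) = (2,1)


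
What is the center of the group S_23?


Z(G) = {g ∈ G | gx = xg for all x ∈ G}
S_n is non-abelian for n ≥ 3; Z(S_23) is trivial

Z(S_23) = {e}


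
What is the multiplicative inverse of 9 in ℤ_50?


Use the extended Euclidean algorithm to write 1 = 9·s + 50·t; then s mod 50 is the inverse.
Euclidean algorithm:
  9 = 0·50 + 9
  50 = 5·9 + 5
  9 = 1·5 + 4
  5 = 1·4 + 1
  4 = 4·1 + 0
gcd(9,50) = 1
Back-substitution gives: 9·(-11) + 50·(2) = 1
So 9⁻¹ ≡ -11 ≡ 39 (mod 50)
Check: 9 × 39 = 351 ≡ 1 (mod 50) ✓

9⁻¹ ≡ 39 (mod 50)


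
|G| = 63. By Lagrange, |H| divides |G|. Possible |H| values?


Lagrange's theorem: |H| divides |G|
|G| = 63
Divisors of 63: 1, 3, 7, 9, 21, 63

Possible subgroup orders: {1, 3, 7, 9, 21, 63}


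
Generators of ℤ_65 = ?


g generates ℤ_n iff gcd(g,n) = 1
Prime factors of 65: 5, 13
Generators are g ∈ {1,...,64} not divisible by any of these primes.
Generators: {1, 2, 3, 4, 6, 7, 8, 9, 11, 12, 14, 16, 17, 18, 19, 21, 22, 23, 24, 27, 28, 29, 31, 32, 33, 34, 36, 37, 38, 41, 42, 43, 44, 46, 47, 48, 49, 51, 53, 54, 56, 57, 58, 59, 61, 62, 63, 64}
Number of generators = φ(65) = 48

Generators of ℤ_65 = {1, 2, 3, 4, 6, 7, 8, 9, 11, 12, 14, 16, 17, 18, 19, 21, 22, 23, 24, 27, 28, 29, 31, 32, 33, 34, 36, 37, 38, 41, 42, 43, 44, 46, 47, 48, 49, 51, 53, 54, 56, 57, 58, 59, 61, 62, 63, 64}


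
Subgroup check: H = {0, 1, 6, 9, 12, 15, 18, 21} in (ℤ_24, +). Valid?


Subgroup test for H = {0, 1, 6, 9, 12, 15, 18, 21} in (ℤ_24, +):
(1) 0 ∈ H? Yes
(2) Closure: for all a,b ∈ H, (a+b) mod 24 ∈ H? No  [counterexample: 1 + 1 = 2 ∉ H]
(3) Inverses: for all a ∈ H, -a mod 24 ∈ H? No

No, H is not a subgroup of ℤ_24


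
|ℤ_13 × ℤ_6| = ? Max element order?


|ℤ_13 × ℤ_6| = 13 × 6 = 78
Max element order = lcm(13,6) = 78
Cyclic? Yes (gcd=1)

|ℤ_13×ℤ_6| = 78, max element order = 78


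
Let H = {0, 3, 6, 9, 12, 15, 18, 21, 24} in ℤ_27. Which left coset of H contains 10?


10 + H = {10 + h (mod 27) : h ∈ H}
10+0=10, 10+3=13, 10+6=16, 10+9=19, 10+12=22, 10+15=25, 10+18=1, 10+21=4, 10+24=7
10 + H = {1, 4, 7, 10, 13, 16, 19, 22, 25} = 1 + H

10 + H = {1, 4, 7, 10, 13, 16, 19, 22, 25}


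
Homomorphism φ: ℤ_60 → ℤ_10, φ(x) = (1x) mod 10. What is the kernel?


Kernel = preimage of identity
ker(φ) = {x ∈ ℤ_60 : 1x ≡ 0 (mod 10)}. Since 10 | 60, φ is well-defined. The kernel is the cyclic subgroup ⟨10⟩ of ℤ_60 (order 6), i.e. {0, 10, 20, 30, 40, 50}

ker(φ) = {0, 10, 20, 30, 40, 50}


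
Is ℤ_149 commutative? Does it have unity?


ℤ_149 is a commutative ring with unity 1; 149 is prime, so ℤ_149 is a field (hence an integral domain)
Commutative: Yes
Integral domain: Yes
Has unity: Yes

ℤ_149: Commutative=Yes, Unity=Yes


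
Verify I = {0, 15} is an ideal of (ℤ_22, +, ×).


Check ideal conditions for I = {0, 15} in ℤ_22:
(1) I is an additive subgroup? No
(2) For r ∈ ℤ_22 and a ∈ I: r·a ∈ I? No  [counterexample: r=2, a=15, r·a mod 22 = 8 ∉ I]

No, I is not an ideal of ℤ_22


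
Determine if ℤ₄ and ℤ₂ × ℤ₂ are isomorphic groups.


Comparing ℤ₄ and ℤ₂ × ℤ₂:
ℤ₄ has an element of order 4; ℤ₂×ℤ₂ has exponent 2

No, ℤ₄ ≇ ℤ₂ × ℤ₂


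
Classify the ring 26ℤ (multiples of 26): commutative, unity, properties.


26ℤ is a commutative ring under +,× but has no multiplicative identity (1 ∉ 26ℤ); it has no zero divisors, but without unity it is not an integral domain
Commutative: Yes
Integral domain: No
Has unity: No

26ℤ (multiples of 26): Commutative=Yes, Unity=No


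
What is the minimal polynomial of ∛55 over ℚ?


∛55 satisfies x³ - 55 = 0, irreducible over ℚ (no rational root; 55 is not a perfect cube)

Minimal polynomial: x³ - 55


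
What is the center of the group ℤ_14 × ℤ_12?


Z(G) = {g ∈ G | gx = xg for all x ∈ G}
Direct product of abelian groups is abelian, so Z(G) = G

Z(ℤ_14 × ℤ_12) = ℤ_14 × ℤ_12


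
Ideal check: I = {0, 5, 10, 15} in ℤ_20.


Check ideal conditions for I = {0, 5, 10, 15} in ℤ_20:
(1) I is an additive subgroup? Yes
(2) For r ∈ ℤ_20 and a ∈ I: r·a ∈ I? Yes

Yes, I is an ideal of ℤ_20


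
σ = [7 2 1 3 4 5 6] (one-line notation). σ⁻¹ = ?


To find σ⁻¹, swap domain and range:
σ(1) = 7 → σ⁻¹(7) = 1
σ(2) = 2 → σ⁻¹(2) = 2
σ(3) = 1 → σ⁻¹(1) = 3
σ(4) = 3 → σ⁻¹(3) = 4
σ(5) = 4 → σ⁻¹(4) = 5
σ(6) = 5 → σ⁻¹(5) = 6
σ(7) = 6 → σ⁻¹(6) = 7

σ⁻¹ = [3 2 4 5 6 7 1]


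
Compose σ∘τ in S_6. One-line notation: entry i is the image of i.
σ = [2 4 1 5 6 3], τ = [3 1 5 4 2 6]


σ∘τ: apply τ first, then σ
1 →τ 3 →σ 1
2 →τ 1 →σ 2
3 →τ 5 →σ 6
4 →τ 4 →σ 5
5 →τ 2 →σ 4
6 →τ 6 →σ 3

σ∘τ = [1 2 6 5 4 3]


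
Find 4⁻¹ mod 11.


Use the extended Euclidean algorithm to write 1 = 4·s + 11·t; then s mod 11 is the inverse.
Euclidean algorithm:
  4 = 0·11 + 4
  11 = 2·4 + 3
  4 = 1·3 + 1
  3 = 3·1 + 0
gcd(4,11) = 1
Back-substitution gives: 4·(3) + 11·(-1) = 1
So 4⁻¹ ≡ 3 ≡ 3 (mod 11)
Check: 4 × 3 = 12 ≡ 1 (mod 11) ✓

4⁻¹ ≡ 3 (mod 11)


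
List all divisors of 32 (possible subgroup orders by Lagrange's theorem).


Lagrange's theorem: |H| divides |G|
|G| = 32
Divisors of 32: 1, 2, 4, 8, 16, 32

Possible subgroup orders: {1, 2, 4, 8, 16, 32}


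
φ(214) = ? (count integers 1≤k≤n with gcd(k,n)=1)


Factor n: 214 = 2 × 107
φ(n) = n · ∏(1 - 1/p) over distinct primes p | n
φ(214) = 214 · (1 - 1/2) · (1 - 1/107) = 106

φ(214) = 106


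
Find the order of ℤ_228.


ℤ_n has n elements.

|ℤ_228| = 228


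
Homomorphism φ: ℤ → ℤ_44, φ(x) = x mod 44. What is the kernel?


Kernel = preimage of identity
ker(φ) = {x ∈ ℤ : x ≡ 0 (mod 44)} = 44ℤ = {0, ±44, ±88, ...}

ker(φ) = 44ℤ


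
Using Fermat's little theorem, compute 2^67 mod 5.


Fermat's little theorem: if p is prime and gcd(a,p)=1, then a^(p-1) ≡ 1 (mod p)
p = 5 is prime, gcd(2,5) = 1
Reduce exponent: 67 mod 4 = 3
So 2^67 ≡ 2^3 (mod 5)
2^3 mod 5 = 3

2^67 ≡ 3 (mod 5)


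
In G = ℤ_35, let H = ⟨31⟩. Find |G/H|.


|⟨31⟩| = n / gcd(31, 35) = 35 / 1 = 35
H is normal (ℤ_35 is abelian).
|G/H| = |G| / |H| = 35 / 35 = 1

|G/H| = 1
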